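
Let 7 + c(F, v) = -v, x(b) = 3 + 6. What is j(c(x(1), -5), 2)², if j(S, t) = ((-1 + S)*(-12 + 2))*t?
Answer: 3600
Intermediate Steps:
x(b) = 9
c(F, v) = -7 - v
j(S, t) = t*(10 - 10*S) (j(S, t) = ((-1 + S)*(-10))*t = (10 - 10*S)*t = t*(10 - 10*S))
j(c(x(1), -5), 2)² = (10*2*(1 - (-7 - 1*(-5))))² = (10*2*(1 - (-7 + 5)))² = (10*2*(1 - 1*(-2)))² = (10*2*(1 + 2))² = (10*2*3)² = 60² = 3600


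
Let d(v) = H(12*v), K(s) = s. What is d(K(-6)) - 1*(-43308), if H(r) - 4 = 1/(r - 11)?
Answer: 3594895/83 ≈ 43312.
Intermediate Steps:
H(r) = 4 + 1/(-11 + r) (H(r) = 4 + 1/(r - 11) = 4 + 1/(-11 + r))
d(v) = (-43 + 48*v)/(-11 + 12*v) (d(v) = (-43 + 4*(12*v))/(-11 + 12*v) = (-43 + 48*v)/(-11 + 12*v))
d(K(-6)) - 1*(-43308) = (-43 + 48*(-6))/(-11 + 12*(-6)) - 1*(-43308) = (-43 - 288)/(-11 - 72) + 43308 = -331/(-83) + 43308 = -1/83*(-331) + 43308 = 331/83 + 43308 = 3594895/83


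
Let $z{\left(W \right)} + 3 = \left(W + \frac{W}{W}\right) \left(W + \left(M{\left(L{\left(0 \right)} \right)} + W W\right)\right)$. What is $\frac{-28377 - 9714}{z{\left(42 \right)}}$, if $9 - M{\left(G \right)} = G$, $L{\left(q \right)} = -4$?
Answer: $- \frac{38091}{78214} \approx -0.48701$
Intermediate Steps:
$M{\left(G \right)} = 9 - G$
$z{\left(W \right)} = -3 + \left(1 + W\right) \left(13 + W + W^{2}\right)$ ($z{\left(W \right)} = -3 + \left(W + \frac{W}{W}\right) \left(W + \left(\left(9 - -4\right) + W W\right)\right) = -3 + \left(W + 1\right) \left(W + \left(\left(9 + 4\right) + W^{2}\right)\right) = -3 + \left(1 + W\right) \left(W + \left(13 + W^{2}\right)\right) = -3 + \left(1 + W\right) \left(13 + W + W^{2}\right)$)
$\frac{-28377 - 9714}{z{\left(42 \right)}} = \frac{-28377 - 9714}{10 + 42^{3} + 2 \cdot 42^{2} + 14 \cdot 42} = - \frac{38091}{10 + 74088 + 2 \cdot 1764 + 588} = - \frac{38091}{10 + 74088 + 3528 + 588} = - \frac{38091}{78214}$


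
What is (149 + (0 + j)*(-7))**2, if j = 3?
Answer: 16384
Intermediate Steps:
(149 + (0 + j)*(-7))**2 = (149 + (0 + 3)*(-7))**2 = (149 + 3*(-7))**2 = (149 - 21)**2 = 128**2 = 16384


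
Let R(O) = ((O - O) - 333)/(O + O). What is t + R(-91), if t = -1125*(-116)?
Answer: 23751333/182 ≈ 1.3050e+5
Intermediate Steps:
t = 130500
R(O) = -333/(2*O) (R(O) = (0 - 333)/((2*O)) = -333/(2*O))
t + R(-91) = 130500 - 333/2/(-91) = 130500 - 333/2*(-1/91) = 130500 + 333/182 = 23751333/182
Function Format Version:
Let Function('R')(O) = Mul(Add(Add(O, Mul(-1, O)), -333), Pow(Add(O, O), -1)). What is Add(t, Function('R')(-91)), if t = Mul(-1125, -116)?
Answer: Rational(23751333, 182) ≈ 1.3050e+5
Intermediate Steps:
t = 130500
Function('R')(O) = Mul(Rational(-333, 2), Pow(O, -1)) (Function('R')(O) = Mul(Add(0, -333), Pow(Mul(2, O), -1)) = Mul(-333, Mul(Rational(1, 2), Pow(O, -1))) = Mul(Rational(-333, 2), Pow(O, -1)))
Add(t, Function('R')(-91)) = Add(130500, Mul(Rational(-333, 2), Pow(-91, -1))) = Add(130500, Mul(Rational(-333, 2), Rational(-1, 91))) = Add(130500, Rational(333, 182)) = Rational(23751333, 182)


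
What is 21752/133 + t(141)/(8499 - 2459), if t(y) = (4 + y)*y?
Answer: 26820253/160664 ≈ 166.93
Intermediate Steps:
t(y) = y*(4 + y)
21752/133 + t(141)/(8499 - 2459) = 21752/133 + (141*(4 + 141))/(8499 - 2459) = 21752*(1/133) + (141*145)/6040 = 21752/133 + 20445*(1/6040) = 21752/133 + 4089/1208 = 26820253/160664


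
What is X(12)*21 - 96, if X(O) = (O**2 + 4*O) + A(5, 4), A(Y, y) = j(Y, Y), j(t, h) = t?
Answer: 4041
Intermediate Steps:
A(Y, y) = Y
X(O) = 5 + O**2 + 4*O (X(O) = (O**2 + 4*O) + 5 = 5 + O**2 + 4*O)
X(12)*21 - 96 = (5 + 12**2 + 4*12)*21 - 96 = (5 + 144 + 48)*21 - 96 = 197*21 - 96 = 4137 - 96 = 4041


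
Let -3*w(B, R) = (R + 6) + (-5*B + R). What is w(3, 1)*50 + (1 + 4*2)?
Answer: 377/3 ≈ 125.67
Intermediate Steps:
w(B, R) = -2 - 2*R/3 + 5*B/3 (w(B, R) = -((R + 6) + (-5*B + R))/3 = -((6 + R) + (R - 5*B))/3 = -(6 - 5*B + 2*R)/3 = -2 - 2*R/3 + 5*B/3)
w(3, 1)*50 + (1 + 4*2) = (-2 - ⅔*1 + (5/3)*3)*50 + (1 + 4*2) = (-2 - ⅔ + 5)*50 + (1 + 8) = (7/3)*50 + 9 = 350/3 + 9 = 377/3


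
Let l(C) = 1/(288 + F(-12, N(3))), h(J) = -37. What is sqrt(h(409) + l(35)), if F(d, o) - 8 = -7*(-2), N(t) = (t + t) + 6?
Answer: I*sqrt(3555390)/310 ≈ 6.0825*I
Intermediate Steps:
N(t) = 6 + 2*t (N(t) = 2*t + 6 = 6 + 2*t)
F(d, o) = 22 (F(d, o) = 8 - 7*(-2) = 8 + 14 = 22)
l(C) = 1/310 (l(C) = 1/(288 + 22) = 1/310)
sqrt(h(409) + l(35)) = sqrt(-37 + 1/310) = sqrt(-11469/310) = I*sqrt(3555390)/310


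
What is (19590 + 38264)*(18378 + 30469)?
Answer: 2825994338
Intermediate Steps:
(19590 + 38264)*(18378 + 30469) = 57854*48847 = 2825994338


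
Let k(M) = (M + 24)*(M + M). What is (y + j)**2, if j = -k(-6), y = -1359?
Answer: 1306449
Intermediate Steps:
k(M) = 2*M*(24 + M) (k(M) = (24 + M)*(2*M) = 2*M*(24 + M))
j = 216 (j = -2*(-6)*(24 - 6) = -2*(-6)*18 = -1*(-216) = 216)
(y + j)**2 = (-1359 + 216)**2 = (-1143)**2 = 1306449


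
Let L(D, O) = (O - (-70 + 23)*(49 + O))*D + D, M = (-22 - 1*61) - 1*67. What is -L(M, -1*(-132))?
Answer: 1296000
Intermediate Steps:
M = -150 (M = (-22 - 61) - 67 = -83 - 67 = -150)
L(D, O) = D + D*(2303 + 48*O) (L(D, O) = (O - (-47)*(49 + O))*D + D = (O - (-2303 - 47*O))*D + D = (O + (2303 + 47*O))*D + D = (2303 + 48*O)*D + D = D*(2303 + 48*O) + D = D + D*(2303 + 48*O))
-L(M, -1*(-132)) = -48*(-150)*(48 - 1*(-132)) = -48*(-150)*(48 + 132) = -48*(-150)*180 = -1*(-1296000) = 1296000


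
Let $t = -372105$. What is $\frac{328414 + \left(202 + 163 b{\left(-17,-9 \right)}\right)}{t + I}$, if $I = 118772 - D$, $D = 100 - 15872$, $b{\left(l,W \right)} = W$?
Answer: $- \frac{327149}{237561} \approx -1.3771$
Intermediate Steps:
$D = -15772$ ($D = 100 - 15872 = -15772$)
$I = 134544$ ($I = 118772 - -15772 = 118772 + 15772 = 134544$)
$\frac{328414 + \left(202 + 163 b{\left(-17,-9 \right)}\right)}{t + I} = \frac{328414 + \left(202 + 163 \left(-9\right)\right)}{-372105 + 134544} = \frac{328414 + \left(202 - 1467\right)}{-237561} = \left(328414 - 1265\right) \left(- \frac{1}{237561}\right) = 327149 \left(- \frac{1}{237561}\right) = - \frac{327149}{237561}$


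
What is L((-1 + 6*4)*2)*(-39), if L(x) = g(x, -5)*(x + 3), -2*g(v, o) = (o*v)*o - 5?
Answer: 2188095/2 ≈ 1.0940e+6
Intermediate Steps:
g(v, o) = 5/2 - v*o**2/2 (g(v, o) = -((o*v)*o - 5)/2 = -(v*o**2 - 5)/2 = -(-5 + v*o**2)/2 = 5/2 - v*o**2/2)
L(x) = (3 + x)*(5/2 - 25*x/2) (L(x) = (5/2 - 1/2*x*(-5)**2)*(x + 3) = (5/2 - 1/2*x*25)*(3 + x) = (5/2 - 25*x/2)*(3 + x) = (3 + x)*(5/2 - 25*x/2))
L((-1 + 6*4)*2)*(-39) = (15/2 - 35*(-1 + 6*4)*2 - 25*4*(-1 + 6*4)**2/2)*(-39) = (15/2 - 35*(-1 + 24)*2 - 25*4*(-1 + 24)**2/2)*(-39) = (15/2 - 805*2 - 25*(23*2)**2/2)*(-39) = (15/2 - 35*46 - 25/2*46**2)*(-39) = (15/2 - 1610 - 25/2*2116)*(-39) = (15/2 - 1610 - 26450)*(-39) = -56105/2*(-39) = 2188095/2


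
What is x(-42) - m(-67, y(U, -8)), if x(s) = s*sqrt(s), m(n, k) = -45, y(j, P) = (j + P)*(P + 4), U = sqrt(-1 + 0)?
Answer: 45 - 42*I*sqrt(42) ≈ 45.0 - 272.19*I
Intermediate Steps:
U = I (U = sqrt(-1) = I ≈ 1.0*I)
y(j, P) = (4 + P)*(P + j) (y(j, P) = (P + j)*(4 + P) = (4 + P)*(P + j))
x(s) = s**(3/2)
x(-42) - m(-67, y(U, -8)) = (-42)**(3/2) - 1*(-45) = -42*I*sqrt(42) + 45 = 45 - 42*I*sqrt(42)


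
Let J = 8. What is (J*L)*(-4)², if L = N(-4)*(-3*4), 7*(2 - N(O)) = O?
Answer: -27648/7 ≈ -3949.7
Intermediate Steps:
N(O) = 2 - O/7
L = -216/7 (L = (2 - ⅐*(-4))*(-3*4) = (2 + 4/7)*(-12) = (18/7)*(-12) = -216/7 ≈ -30.857)
(J*L)*(-4)² = (8*(-216/7))*(-4)² = -1728/7*16 = -27648/7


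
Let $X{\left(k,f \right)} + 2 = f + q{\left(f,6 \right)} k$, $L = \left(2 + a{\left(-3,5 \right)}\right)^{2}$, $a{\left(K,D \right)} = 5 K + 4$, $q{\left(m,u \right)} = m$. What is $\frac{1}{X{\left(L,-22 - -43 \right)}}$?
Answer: $\frac{1}{1720} \approx 0.00058139$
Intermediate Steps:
$a{\left(K,D \right)} = 4 + 5 K$
$L = 81$ ($L = \left(2 + \left(4 + 5 \left(-3\right)\right)\right)^{2} = \left(2 + \left(4 - 15\right)\right)^{2} = \left(2 - 11\right)^{2} = \left(-9\right)^{2} = 81$)
$X{\left(k,f \right)} = -2 + f + f k$ ($X{\left(k,f \right)} = -2 + \left(f + f k\right) = -2 + f + f k$)
$\frac{1}{X{\left(L,-22 - -43 \right)}} = \frac{1}{-2 - -21 + \left(-22 - -43\right) 81} = \frac{1}{-2 + \left(-22 + 43\right) + \left(-22 + 43\right) 81} = \frac{1}{-2 + 21 + 21 \cdot 81} = \frac{1}{-2 + 21 + 1701} = \frac{1}{1720}$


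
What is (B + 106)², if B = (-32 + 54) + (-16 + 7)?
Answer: 14161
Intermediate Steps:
B = 13 (B = 22 - 9 = 13)
(B + 106)² = (13 + 106)² = 119² = 14161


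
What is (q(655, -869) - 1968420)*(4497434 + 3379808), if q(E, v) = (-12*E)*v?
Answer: 38298520424640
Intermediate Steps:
q(E, v) = -12*E*v
(q(655, -869) - 1968420)*(4497434 + 3379808) = (-12*655*(-869) - 1968420)*(4497434 + 3379808) = (6830340 - 1968420)*7877242 = 4861920*7877242 = 38298520424640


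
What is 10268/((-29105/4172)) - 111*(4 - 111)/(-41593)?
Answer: -1782110607013/1210564265 ≈ -1472.1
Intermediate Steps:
10268/((-29105/4172)) - 111*(4 - 111)/(-41593) = 10268/((-29105*1/4172)) - 111*(-107)*(-1/41593) = 10268/(-29105/4172) + 11877*(-1/41593) = 10268*(-4172/29105) - 11877/41593 = -42838096/29105 - 11877/41593 = -1782110607013/1210564265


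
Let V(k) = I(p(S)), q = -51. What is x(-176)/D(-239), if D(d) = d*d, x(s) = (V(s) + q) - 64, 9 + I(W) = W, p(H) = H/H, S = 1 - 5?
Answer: -123/57121 ≈ -0.0021533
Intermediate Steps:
S = -4
p(H) = 1
I(W) = -9 + W
V(k) = -8 (V(k) = -9 + 1 = -8)
x(s) = -123 (x(s) = (-8 - 51) - 64 = -59 - 64 = -123)
D(d) = d²
x(-176)/D(-239) = -123/((-239)²) = -123/57121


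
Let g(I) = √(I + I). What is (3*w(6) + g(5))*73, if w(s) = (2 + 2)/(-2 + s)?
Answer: 219 + 73*√10 ≈ 449.85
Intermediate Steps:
g(I) = √2*√I (g(I) = √(2*I) = √2*√I)
w(s) = 4/(-2 + s)
(3*w(6) + g(5))*73 = (3*(4/(-2 + 6)) + √2*√5)*73 = (3*(4/4) + √10)*73 = (3*(4*(¼)) + √10)*73 = (3*1 + √10)*73 = (3 + √10)*73 = 219 + 73*√10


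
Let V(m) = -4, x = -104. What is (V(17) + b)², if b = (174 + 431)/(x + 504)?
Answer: 39601/6400 ≈ 6.1877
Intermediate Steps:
b = 121/80 (b = (174 + 431)/(-104 + 504) = 605/400 = 605*(1/400) = 121/80 ≈ 1.5125)
(V(17) + b)² = (-4 + 121/80)² = (-199/80)² = 39601/6400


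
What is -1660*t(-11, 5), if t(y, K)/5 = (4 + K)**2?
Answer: -672300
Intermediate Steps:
t(y, K) = 5*(4 + K)**2
-1660*t(-11, 5) = -8300*(4 + 5)**2 = -8300*9**2 = -8300*81 = -1660*405 = -672300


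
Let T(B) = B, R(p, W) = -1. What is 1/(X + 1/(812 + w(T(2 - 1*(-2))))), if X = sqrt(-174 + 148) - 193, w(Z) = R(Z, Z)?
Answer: -63469671/12258118615 - 657721*I*sqrt(26)/24516237230 ≈ -0.0051778 - 0.0001368*I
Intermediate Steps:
w(Z) = -1
X = -193 + I*sqrt(26) (X = sqrt(-26) - 193 = I*sqrt(26) - 193 = -193 + I*sqrt(26) ≈ -193.0 + 5.099*I)
1/(X + 1/(812 + w(T(2 - 1*(-2))))) = 1/((-193 + I*sqrt(26)) + 1/(812 - 1)) = 1/((-193 + I*sqrt(26)) + 1/811) = 1/(-156522/811 + I*sqrt(26))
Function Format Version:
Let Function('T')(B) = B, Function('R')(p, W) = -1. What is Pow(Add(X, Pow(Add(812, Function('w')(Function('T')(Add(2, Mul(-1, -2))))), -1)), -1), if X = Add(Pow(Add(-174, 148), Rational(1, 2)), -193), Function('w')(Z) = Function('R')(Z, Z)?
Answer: Add(Rational(-63469671, 12258118615), Mul(Rational(-657721, 24516237230), I, Pow(26, Rational(1, 2)))) ≈ Add(-0.0051778, Mul(-0.00013680, I))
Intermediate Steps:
Function('w')(Z) = -1
X = Add(-193, Mul(I, Pow(26, Rational(1, 2)))) (X = Add(Pow(-26, Rational(1, 2)), -193) = Add(Mul(I, Pow(26, Rational(1, 2))), -193) = Add(-193, Mul(I, Pow(26, Rational(1, 2)))) ≈ Add(-193.00, Mul(5.0990, I)))
Pow(Add(X, Pow(Add(812, Function('w')(Function('T')(Add(2, Mul(-1, -2))))), -1)), -1) = Pow(Add(Add(-193, Mul(I, Pow(26, Rational(1, 2)))), Pow(Add(812, -1), -1)), -1) = Pow(Add(Add(-193, Mul(I, Pow(26, Rational(1, 2)))), Pow(811, -1)), -1) = Pow(Add(Add(-193, Mul(I, Pow(26, Rational(1, 2)))), Rational(1, 811)), -1) = Pow(Add(Rational(-156522, 811), Mul(I, Pow(26, Rational(1, 2)))), -1)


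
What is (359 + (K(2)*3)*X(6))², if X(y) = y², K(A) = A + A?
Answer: 625681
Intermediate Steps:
K(A) = 2*A
(359 + (K(2)*3)*X(6))² = (359 + ((2*2)*3)*6²)² = (359 + (4*3)*36)² = (359 + 12*36)² = (359 + 432)² = 791² = 625681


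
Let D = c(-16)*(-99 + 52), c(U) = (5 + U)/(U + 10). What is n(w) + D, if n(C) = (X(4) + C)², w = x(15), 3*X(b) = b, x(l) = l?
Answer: 3251/18 ≈ 180.61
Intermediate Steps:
c(U) = (5 + U)/(10 + U)
X(b) = b/3
w = 15
n(C) = (4/3 + C)² (n(C) = ((⅓)*4 + C)² = (4/3 + C)²)
D = -517/6 (D = ((5 - 16)/(10 - 16))*(-99 + 52) = (-11/(-6))*(-47) = -⅙*(-11)*(-47) = (11/6)*(-47) = -517/6 ≈ -86.167)
n(w) + D = (4 + 3*15)²/9 - 517/6 = (4 + 45)²/9 - 517/6 = (⅑)*49² - 517/6 = (⅑)*2401 - 517/6 = 2401/9 - 517/6 = 3251/18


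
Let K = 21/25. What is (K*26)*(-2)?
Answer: -1092/25 ≈ -43.680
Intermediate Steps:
K = 21/25 (K = 21*(1/25) = 21/25 ≈ 0.84000)
(K*26)*(-2) = ((21/25)*26)*(-2) = (546/25)*(-2) = -1092/25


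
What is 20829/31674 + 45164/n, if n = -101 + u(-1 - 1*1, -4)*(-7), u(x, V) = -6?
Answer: -476431875/622922 ≈ -764.83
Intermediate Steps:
n = -59 (n = -101 - 6*(-7) = -101 + 42 = -59)
20829/31674 + 45164/n = 20829/31674 + 45164/(-59) = 20829*(1/31674) + 45164*(-1/59) = 6943/10558 - 45164/59 = -476431875/622922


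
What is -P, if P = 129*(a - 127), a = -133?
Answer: 33540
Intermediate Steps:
P = -33540 (P = 129*(-133 - 127) = 129*(-260) = -33540)
-P = -1*(-33540) = 33540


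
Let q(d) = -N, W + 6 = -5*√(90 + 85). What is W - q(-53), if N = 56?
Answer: 50 - 25*√7 ≈ -16.144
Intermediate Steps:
W = -6 - 25*√7 (W = -6 - 5*√(90 + 85) = -6 - 25*√7 ≈ -72.144)
q(d) = -56 (q(d) = -1*56 = -56)
W - q(-53) = (-6 - 25*√7) - 1*(-56) = (-6 - 25*√7) + 56 = 50 - 25*√7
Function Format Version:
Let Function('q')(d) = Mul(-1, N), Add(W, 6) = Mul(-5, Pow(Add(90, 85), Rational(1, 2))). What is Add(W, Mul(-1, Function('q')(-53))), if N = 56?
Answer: Add(50, Mul(-25, Pow(7, Rational(1, 2)))) ≈ -16.144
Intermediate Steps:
W = Add(-6, Mul(-25, Pow(7, Rational(1, 2)))) (W = Add(-6, Mul(-5, Pow(Add(90, 85), Rational(1, 2)))) = Add(-6, Mul(-5, Pow(175, Rational(1, 2)))) = Add(-6, Mul(-5, Mul(5, Pow(7, Rational(1, 2))))) = Add(-6, Mul(-25, Pow(7, Rational(1, 2)))) ≈ -72.144)
Function('q')(d) = -56 (Function('q')(d) = Mul(-1, 56) = -56)
Add(W, Mul(-1, Function('q')(-53))) = Add(Add(-6, Mul(-25, Pow(7, Rational(1, 2)))), Mul(-1, -56)) = Add(Add(-6, Mul(-25, Pow(7, Rational(1, 2)))), 56) = Add(50, Mul(-25, Pow(7, Rational(1, 2))))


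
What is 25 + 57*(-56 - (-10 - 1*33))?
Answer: -716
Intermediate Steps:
25 + 57*(-56 - (-10 - 1*33)) = 25 + 57*(-56 - (-10 - 33)) = 25 + 57*(-56 - 1*(-43)) = 25 + 57*(-56 + 43) = 25 + 57*(-13) = 25 - 741 = -716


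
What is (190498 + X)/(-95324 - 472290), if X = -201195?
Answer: 10697/567614 ≈ 0.018846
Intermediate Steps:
(190498 + X)/(-95324 - 472290) = (190498 - 201195)/(-95324 - 472290) = -10697/(-567614) = -10697*(-1/567614) = 10697/567614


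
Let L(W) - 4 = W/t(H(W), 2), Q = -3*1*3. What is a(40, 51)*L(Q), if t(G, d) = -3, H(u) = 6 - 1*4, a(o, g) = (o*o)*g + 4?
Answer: 571228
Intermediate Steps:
a(o, g) = 4 + g*o² (a(o, g) = o²*g + 4 = g*o² + 4 = 4 + g*o²)
H(u) = 2 (H(u) = 6 - 4 = 2)
Q = -9 (Q = -3*3 = -9)
L(W) = 4 - W/3 (L(W) = 4 + W/(-3) = 4 + W*(-⅓) = 4 - W/3)
a(40, 51)*L(Q) = (4 + 51*40²)*(4 - ⅓*(-9)) = (4 + 51*1600)*(4 + 3) = (4 + 81600)*7 = 81604*7 = 571228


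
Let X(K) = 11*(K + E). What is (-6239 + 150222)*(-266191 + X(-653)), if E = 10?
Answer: -39345370512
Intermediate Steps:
X(K) = 110 + 11*K (X(K) = 11*(K + 10) = 11*(10 + K) = 110 + 11*K)
(-6239 + 150222)*(-266191 + X(-653)) = (-6239 + 150222)*(-266191 + (110 + 11*(-653))) = 143983*(-266191 + (110 - 7183)) = 143983*(-266191 - 7073) = 143983*(-273264) = -39345370512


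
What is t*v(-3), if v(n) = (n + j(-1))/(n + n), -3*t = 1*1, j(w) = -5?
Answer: -4/9 ≈ -0.44444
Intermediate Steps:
t = -⅓ (t = -1/3 = -⅓*1 = -⅓ ≈ -0.33333)
v(n) = (-5 + n)/(2*n) (v(n) = (n - 5)/(n + n) = (-5 + n)/((2*n)) = (-5 + n)*(1/(2*n)) = (-5 + n)/(2*n))
t*v(-3) = -(-5 - 3)/(6*(-3)) = -(-1)*(-8)/(6*3) = -⅓*4/3 = -4/9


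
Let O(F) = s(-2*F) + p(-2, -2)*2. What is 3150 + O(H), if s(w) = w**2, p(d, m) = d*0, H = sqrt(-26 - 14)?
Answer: 2990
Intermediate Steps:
H = 2*I*sqrt(10) (H = sqrt(-40) = 2*I*sqrt(10) ≈ 6.3246*I)
p(d, m) = 0
O(F) = 4*F**2 (O(F) = (-2*F)**2 + 0*2 = 4*F**2 + 0 = 4*F**2)
3150 + O(H) = 3150 + 4*(2*I*sqrt(10))**2 = 3150 + 4*(-40) = 3150 - 160 = 2990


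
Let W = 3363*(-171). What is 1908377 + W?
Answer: 1333304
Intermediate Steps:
W = -575073
1908377 + W = 1908377 - 575073 = 1333304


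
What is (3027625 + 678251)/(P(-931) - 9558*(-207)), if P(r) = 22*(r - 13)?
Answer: 1852938/978869 ≈ 1.8929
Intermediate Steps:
P(r) = -286 + 22*r (P(r) = 22*(-13 + r) = -286 + 22*r)
(3027625 + 678251)/(P(-931) - 9558*(-207)) = (3027625 + 678251)/((-286 + 22*(-931)) - 9558*(-207)) = 3705876/((-286 - 20482) + 1978506) = 3705876/(-20768 + 1978506) = 3705876/1957738 = 3705876*(1/1957738) = 1852938/978869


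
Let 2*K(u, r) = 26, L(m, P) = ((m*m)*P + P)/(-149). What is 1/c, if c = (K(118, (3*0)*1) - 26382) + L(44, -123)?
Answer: -1/24770 ≈ -4.0371e-5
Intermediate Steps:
L(m, P) = -P/149 - P*m**2/149 (L(m, P) = (m**2*P + P)*(-1/149) = (P*m**2 + P)*(-1/149) = (P + P*m**2)*(-1/149) = -P/149 - P*m**2/149)
K(u, r) = 13 (K(u, r) = (1/2)*26 = 13)
c = -24770 (c = (13 - 26382) - 1/149*(-123)*(1 + 44**2) = -26369 - 1/149*(-123)*(1 + 1936) = -26369 - 1/149*(-123)*1937 = -26369 + 1599 = -24770)
1/c = 1/(-24770) = -1/24770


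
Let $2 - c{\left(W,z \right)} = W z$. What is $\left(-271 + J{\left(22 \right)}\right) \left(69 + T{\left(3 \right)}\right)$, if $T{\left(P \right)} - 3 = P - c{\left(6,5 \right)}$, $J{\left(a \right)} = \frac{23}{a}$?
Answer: $- \frac{611717}{22} \approx -27805.0$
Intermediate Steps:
$c{\left(W,z \right)} = 2 - W z$
$T{\left(P \right)} = 31 + P$ ($T{\left(P \right)} = 3 - \left(2 - P - 6 \cdot 5\right) = 3 + \left(P - \left(2 - 30\right)\right) = 3 + \left(P - -28\right) = 3 + \left(P + 28\right) = 3 + \left(28 + P\right) = 31 + P$)
$\left(-271 + J{\left(22 \right)}\right) \left(69 + T{\left(3 \right)}\right) = \left(-271 + \frac{23}{22}\right) \left(69 + \left(31 + 3\right)\right) = \left(-271 + 23 \cdot \frac{1}{22}\right) \left(69 + 34\right) = \left(-271 + \frac{23}{22}\right) 103 = \left(- \frac{5939}{22}\right) 103 = - \frac{611717}{22}$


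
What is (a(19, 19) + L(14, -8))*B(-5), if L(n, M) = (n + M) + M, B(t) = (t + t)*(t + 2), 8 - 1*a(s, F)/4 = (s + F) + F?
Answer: -5940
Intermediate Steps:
a(s, F) = 32 - 8*F - 4*s (a(s, F) = 32 - 4*((s + F) + F) = 32 - 4*((F + s) + F) = 32 - 4*(s + 2*F) = 32 + (-8*F - 4*s) = 32 - 8*F - 4*s)
B(t) = 2*t*(2 + t) (B(t) = (2*t)*(2 + t) = 2*t*(2 + t))
L(n, M) = n + 2*M (L(n, M) = (M + n) + M = n + 2*M)
(a(19, 19) + L(14, -8))*B(-5) = ((32 - 8*19 - 4*19) + (14 + 2*(-8)))*(2*(-5)*(2 - 5)) = ((32 - 152 - 76) + (14 - 16))*(2*(-5)*(-3)) = (-196 - 2)*30 = -198*30 = -5940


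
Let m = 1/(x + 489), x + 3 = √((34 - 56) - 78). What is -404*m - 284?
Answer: -8413051/29537 + 505*I/29537 ≈ -284.83 + 0.017097*I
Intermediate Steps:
x = -3 + 10*I (x = -3 + √((34 - 56) - 78) = -3 + √(-22 - 78) = -3 + √(-100) = -3 + 10*I ≈ -3.0 + 10.0*I)
m = (486 - 10*I)/236296 (m = 1/((-3 + 10*I) + 489) = 1/(486 + 10*I) = (486 - 10*I)/236296 ≈ 0.0020567 - 4.232e-5*I)
-404*m - 284 = -404*(243/118148 - 5*I/118148) - 284 = (-24543/29537 + 505*I/29537) - 284 = -8413051/29537 + 505*I/29537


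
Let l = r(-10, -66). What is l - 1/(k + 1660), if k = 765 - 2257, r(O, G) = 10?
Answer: 1679/168 ≈ 9.9940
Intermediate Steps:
k = -1492
l = 10
l - 1/(k + 1660) = 10 - 1/(-1492 + 1660) = 10 - 1/168 = 1679/168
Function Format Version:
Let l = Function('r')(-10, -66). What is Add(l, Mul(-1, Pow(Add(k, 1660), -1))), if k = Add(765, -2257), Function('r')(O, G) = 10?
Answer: Rational(1679, 168) ≈ 9.9940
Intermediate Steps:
k = -1492
l = 10
Add(l, Mul(-1, Pow(Add(k, 1660), -1))) = Add(10, Mul(-1, Pow(Add(-1492, 1660), -1))) = Add(10, Mul(-1, Pow(168, -1))) = Add(10, Mul(-1, Rational(1, 168))) = Add(10, Rational(-1, 168)) = Rational(1679, 168)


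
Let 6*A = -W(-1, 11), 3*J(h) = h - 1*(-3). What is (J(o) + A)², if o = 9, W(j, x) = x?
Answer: 169/36 ≈ 4.6944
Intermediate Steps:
J(h) = 1 + h/3 (J(h) = (h - 1*(-3))/3 = (h + 3)/3 = (3 + h)/3 = 1 + h/3)
A = -11/6 (A = (-1*11)/6 = (⅙)*(-11) = -11/6 ≈ -1.8333)
(J(o) + A)² = ((1 + (⅓)*9) - 11/6)² = ((1 + 3) - 11/6)² = (4 - 11/6)² = (13/6)² = 169/36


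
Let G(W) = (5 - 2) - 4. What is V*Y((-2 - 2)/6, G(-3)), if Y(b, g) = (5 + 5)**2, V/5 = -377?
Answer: -188500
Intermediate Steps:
V = -1885 (V = 5*(-377) = -1885)
G(W) = -1 (G(W) = 3 - 4 = -1)
Y(b, g) = 100 (Y(b, g) = 10**2 = 100)
V*Y((-2 - 2)/6, G(-3)) = -1885*100 = -188500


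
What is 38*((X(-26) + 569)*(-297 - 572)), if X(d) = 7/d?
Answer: -244148157/13 ≈ -1.8781e+7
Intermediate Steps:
38*((X(-26) + 569)*(-297 - 572)) = 38*((7/(-26) + 569)*(-297 - 572)) = 38*((7*(-1/26) + 569)*(-869)) = 38*((-7/26 + 569)*(-869)) = 38*((14787/26)*(-869)) = 38*(-12849903/26) = -244148157/13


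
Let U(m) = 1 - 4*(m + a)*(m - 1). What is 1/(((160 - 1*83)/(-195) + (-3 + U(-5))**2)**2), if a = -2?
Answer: 38025/31757992388929 ≈ 1.1973e-9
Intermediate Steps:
U(m) = 1 - 4*(-1 + m)*(-2 + m) (U(m) = 1 - 4*(m - 2)*(m - 1) = 1 - 4*(-2 + m)*(-1 + m) = 1 - 4*(-1 + m)*(-2 + m))
1/(((160 - 1*83)/(-195) + (-3 + U(-5))**2)**2) = 1/(((160 - 1*83)/(-195) + (-3 + (-7 - 4*(-5)**2 + 12*(-5)))**2)**2) = 1/(((160 - 83)*(-1/195) + (-3 + (-7 - 4*25 - 60))**2)**2) = 1/((77*(-1/195) + (-3 + (-7 - 100 - 60))**2)**2) = 1/((-77/195 + (-3 - 167)**2)**2) = 1/((-77/195 + (-170)**2)**2) = 1/((-77/195 + 28900)**2) = 1/((5635423/195)**2) = 1/(31757992388929/38025) = 38025/31757992388929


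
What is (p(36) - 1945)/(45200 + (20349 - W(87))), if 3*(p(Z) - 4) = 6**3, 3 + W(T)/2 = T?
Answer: -1869/65381 ≈ -0.028586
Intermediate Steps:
W(T) = -6 + 2*T
p(Z) = 76 (p(Z) = 4 + (1/3)*6**3 = 4 + (1/3)*216 = 4 + 72 = 76)
(p(36) - 1945)/(45200 + (20349 - W(87))) = (76 - 1945)/(45200 + (20349 - (-6 + 2*87))) = -1869/(45200 + (20349 - (-6 + 174))) = -1869/(45200 + (20349 - 1*168)) = -1869/(45200 + (20349 - 168)) = -1869/(45200 + 20181) = -1869/65381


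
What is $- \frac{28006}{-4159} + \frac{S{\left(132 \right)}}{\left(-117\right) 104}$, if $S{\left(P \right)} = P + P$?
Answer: $\frac{14153293}{2108613} \approx 6.7121$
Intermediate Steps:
$S{\left(P \right)} = 2 P$
$- \frac{28006}{-4159} + \frac{S{\left(132 \right)}}{\left(-117\right) 104} = - \frac{28006}{-4159} + \frac{2 \cdot 132}{\left(-117\right) 104} = \left(-28006\right) \left(- \frac{1}{4159}\right) + \frac{264}{-12168} = \frac{28006}{4159} + 264 \left(- \frac{1}{12168}\right) = \frac{28006}{4159} - \frac{11}{507} = \frac{14153293}{2108613}$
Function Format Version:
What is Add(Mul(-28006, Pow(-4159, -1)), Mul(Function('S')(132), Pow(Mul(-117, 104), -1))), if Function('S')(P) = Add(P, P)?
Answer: Rational(14153293, 2108613) ≈ 6.7121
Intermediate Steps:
Function('S')(P) = Mul(2, P)
Add(Mul(-28006, Pow(-4159, -1)), Mul(Function('S')(132), Pow(Mul(-117, 104), -1))) = Add(Mul(-28006, Pow(-4159, -1)), Mul(Mul(2, 132), Pow(Mul(-117, 104), -1))) = Add(Mul(-28006, Rational(-1, 4159)), Mul(264, Pow(-12168, -1))) = Add(Rational(28006, 4159), Mul(264, Rational(-1, 12168))) = Add(Rational(28006, 4159), Rational(-11, 507)) = Rational(14153293, 2108613)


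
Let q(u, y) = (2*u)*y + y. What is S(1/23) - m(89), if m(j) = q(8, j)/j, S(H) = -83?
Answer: -100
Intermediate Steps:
q(u, y) = y + 2*u*y (q(u, y) = 2*u*y + y = y + 2*u*y)
m(j) = 17 (m(j) = (j*(1 + 2*8))/j = (j*(1 + 16))/j = (j*17)/j = (17*j)/j = 17)
S(1/23) - m(89) = -83 - 1*17 = -83 - 17 = -100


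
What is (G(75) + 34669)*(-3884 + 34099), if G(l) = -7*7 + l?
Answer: 1048309425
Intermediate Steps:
G(l) = -49 + l
(G(75) + 34669)*(-3884 + 34099) = ((-49 + 75) + 34669)*(-3884 + 34099) = (26 + 34669)*30215 = 34695*30215 = 1048309425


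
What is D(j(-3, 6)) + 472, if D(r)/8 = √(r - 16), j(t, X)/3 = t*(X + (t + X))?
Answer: 472 + 8*I*√97 ≈ 472.0 + 78.791*I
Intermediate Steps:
j(t, X) = 3*t*(t + 2*X) (j(t, X) = 3*(t*(X + (t + X))) = 3*(t*(X + (X + t))) = 3*(t*(t + 2*X)) = 3*t*(t + 2*X))
D(r) = 8*√(-16 + r) (D(r) = 8*√(r - 16) = 8*√(-16 + r))
D(j(-3, 6)) + 472 = 8*√(-16 + 3*(-3)*(-3 + 2*6)) + 472 = 8*√(-16 + 3*(-3)*(-3 + 12)) + 472 = 8*√(-16 + 3*(-3)*9) + 472 = 8*√(-16 - 81) + 472 = 8*√(-97) + 472 = 8*(I*√97) + 472 = 8*I*√97 + 472 = 472 + 8*I*√97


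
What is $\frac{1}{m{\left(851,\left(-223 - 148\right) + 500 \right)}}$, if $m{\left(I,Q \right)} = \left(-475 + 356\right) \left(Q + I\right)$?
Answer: $- \frac{1}{116620} \approx -8.5749 \cdot 10^{-6}$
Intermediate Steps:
$m{\left(I,Q \right)} = - 119 I - 119 Q$ ($m{\left(I,Q \right)} = - 119 \left(I + Q\right) = - 119 I - 119 Q$)
$\frac{1}{m{\left(851,\left(-223 - 148\right) + 500 \right)}} = \frac{1}{\left(-119\right) 851 - 119 \left(\left(-223 - 148\right) + 500\right)} = \frac{1}{-101269 - 119 \left(\left(-223 - 148\right) + 500\right)} = \frac{1}{-101269 - 119 \left(-371 + 500\right)} = \frac{1}{-101269 - 15351} = \frac{1}{-116620} = - \frac{1}{116620}$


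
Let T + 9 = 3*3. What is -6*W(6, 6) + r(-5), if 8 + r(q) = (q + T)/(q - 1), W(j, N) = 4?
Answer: -187/6 ≈ -31.167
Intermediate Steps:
T = 0 (T = -9 + 3*3 = -9 + 9 = 0)
r(q) = -8 + q/(-1 + q) (r(q) = -8 + (q + 0)/(q - 1) = -8 + q/(-1 + q))
-6*W(6, 6) + r(-5) = -6*4 + (8 - 7*(-5))/(-1 - 5) = -24 + (8 + 35)/(-6) = -24 - ⅙*43 = -24 - 43/6 = -187/6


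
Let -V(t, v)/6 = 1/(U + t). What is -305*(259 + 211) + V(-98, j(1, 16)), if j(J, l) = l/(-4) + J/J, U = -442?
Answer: -12901499/90 ≈ -1.4335e+5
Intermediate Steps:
j(J, l) = 1 - l/4 (j(J, l) = l*(-¼) + 1 = -l/4 + 1 = 1 - l/4)
V(t, v) = -6/(-442 + t)
-305*(259 + 211) + V(-98, j(1, 16)) = -305*(259 + 211) - 6/(-442 - 98) = -305*470 - 6/(-540) = -143350 - 6*(-1/540) = -143350 + 1/90 = -12901499/90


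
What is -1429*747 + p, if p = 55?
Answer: -1067408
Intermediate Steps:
-1429*747 + p = -1429*747 + 55 = -1067463 + 55 = -1067408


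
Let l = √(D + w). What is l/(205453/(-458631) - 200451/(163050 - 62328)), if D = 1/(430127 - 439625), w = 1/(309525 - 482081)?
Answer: -2566346199*I*√18648438512997/2563722497867043313 ≈ -0.0043228*I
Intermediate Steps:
w = -1/172556 (w = 1/(-172556) = -1/172556 ≈ -5.7952e-6)
D = -1/9498 (D = 1/(-9498) = -1/9498 ≈ -0.00010529)
l = I*√18648438512997/409734222 (l = √(-1/9498 - 1/172556) = √(-91027/819468444) = I*√18648438512997/409734222 ≈ 0.010539*I)
l/(205453/(-458631) - 200451/(163050 - 62328)) = (I*√18648438512997/409734222)/(205453/(-458631) - 200451/(163050 - 62328)) = (I*√18648438512997/409734222)/(205453*(-1/458631) - 200451/100722) = (I*√18648438512997/409734222)/(-205453/458631 - 200451*1/100722) = (I*√18648438512997/409734222)/(-205453/458631 - 66817/33574) = (I*√18648438512997/409734222)/(-37542226549/15398077194) = (I*√18648438512997/409734222)*(-15398077194/37542226549) = -2566346199*I*√18648438512997/2563722497867043313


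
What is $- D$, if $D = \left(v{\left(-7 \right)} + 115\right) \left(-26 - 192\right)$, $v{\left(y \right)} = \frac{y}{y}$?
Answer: $25288$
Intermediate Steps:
$v{\left(y \right)} = 1$
$D = -25288$ ($D = \left(1 + 115\right) \left(-26 - 192\right) = 116 \left(-218\right) = -25288$)
$- D = \left(-1\right) \left(-25288\right) = 25288$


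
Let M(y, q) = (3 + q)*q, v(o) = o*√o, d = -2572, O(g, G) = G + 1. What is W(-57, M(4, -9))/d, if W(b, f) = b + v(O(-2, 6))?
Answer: 57/2572 - 7*√7/2572 ≈ 0.014961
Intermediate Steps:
O(g, G) = 1 + G
v(o) = o^(3/2)
M(y, q) = q*(3 + q)
W(b, f) = b + 7*√7 (W(b, f) = b + (1 + 6)^(3/2) = b + 7^(3/2) = b + 7*√7)
W(-57, M(4, -9))/d = (-57 + 7*√7)/(-2572) = (-57 + 7*√7)*(-1/2572) = 57/2572 - 7*√7/2572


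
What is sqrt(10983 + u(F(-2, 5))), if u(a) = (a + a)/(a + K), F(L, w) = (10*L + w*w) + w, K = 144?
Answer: sqrt(65118977)/77 ≈ 104.80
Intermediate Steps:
F(L, w) = w + w**2 + 10*L (F(L, w) = (10*L + w**2) + w = (w**2 + 10*L) + w = w + w**2 + 10*L)
u(a) = 2*a/(144 + a) (u(a) = (a + a)/(a + 144) = (2*a)/(144 + a) = 2*a/(144 + a))
sqrt(10983 + u(F(-2, 5))) = sqrt(10983 + 2*(5 + 5**2 + 10*(-2))/(144 + (5 + 5**2 + 10*(-2)))) = sqrt(10983 + 2*(5 + 25 - 20)/(144 + (5 + 25 - 20))) = sqrt(10983 + 2*10/(144 + 10)) = sqrt(10983 + 2*10/154) = sqrt(10983 + 2*10*(1/154)) = sqrt(10983 + 10/77) = sqrt(845701/77) = sqrt(65118977)/77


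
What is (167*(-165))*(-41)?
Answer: 1129755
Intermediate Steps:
(167*(-165))*(-41) = -27555*(-41) = 1129755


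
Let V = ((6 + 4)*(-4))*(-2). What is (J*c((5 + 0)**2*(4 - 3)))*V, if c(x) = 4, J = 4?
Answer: 1280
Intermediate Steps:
V = 80 (V = (10*(-4))*(-2) = -40*(-2) = 80)
(J*c((5 + 0)**2*(4 - 3)))*V = (4*4)*80 = 16*80 = 1280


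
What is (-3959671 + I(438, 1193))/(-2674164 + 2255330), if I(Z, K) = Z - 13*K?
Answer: 1987371/209417 ≈ 9.4900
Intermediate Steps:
(-3959671 + I(438, 1193))/(-2674164 + 2255330) = (-3959671 + (438 - 13*1193))/(-2674164 + 2255330) = (-3959671 + (438 - 15509))/(-418834) = (-3959671 - 15071)*(-1/418834) = -3974742*(-1/418834) = 1987371/209417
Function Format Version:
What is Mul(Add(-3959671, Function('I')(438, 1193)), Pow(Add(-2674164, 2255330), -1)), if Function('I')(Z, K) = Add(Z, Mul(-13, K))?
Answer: Rational(1987371, 209417) ≈ 9.4900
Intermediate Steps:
Mul(Add(-3959671, Function('I')(438, 1193)), Pow(Add(-2674164, 2255330), -1)) = Mul(Add(-3959671, Add(438, Mul(-13, 1193))), Pow(Add(-2674164, 2255330), -1)) = Mul(Add(-3959671, Add(438, -15509)), Pow(-418834, -1)) = Mul(Add(-3959671, -15071), Rational(-1, 418834)) = Mul(-3974742, Rational(-1, 418834)) = Rational(1987371, 209417)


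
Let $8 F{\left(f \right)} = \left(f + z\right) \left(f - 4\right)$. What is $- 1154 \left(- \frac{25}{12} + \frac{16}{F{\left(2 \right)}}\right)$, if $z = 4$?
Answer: $\frac{29427}{2} \approx 14714.0$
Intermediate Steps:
$F{\left(f \right)} = \frac{\left(-4 + f\right) \left(4 + f\right)}{8}$ ($F{\left(f \right)} = \frac{\left(f + 4\right) \left(f - 4\right)}{8} = \frac{\left(4 + f\right) \left(-4 + f\right)}{8} = \frac{\left(-4 + f\right) \left(4 + f\right)}{8}$)
$- 1154 \left(- \frac{25}{12} + \frac{16}{F{\left(2 \right)}}\right) = - 1154 \left(- \frac{25}{12} + \frac{16}{-2 + \frac{2^{2}}{8}}\right) = - 1154 \left(\left(-25\right) \frac{1}{12} + \frac{16}{-2 + \frac{1}{8} \cdot 4}\right) = - 1154 \left(- \frac{25}{12} + \frac{16}{-2 + \frac{1}{2}}\right) = - 1154 \left(- \frac{25}{12} + \frac{16}{- \frac{3}{2}}\right) = - 1154 \left(- \frac{25}{12} + 16 \left(- \frac{2}{3}\right)\right) = - 1154 \left(- \frac{25}{12} - \frac{32}{3}\right) = \left(-1154\right) \left(- \frac{51}{4}\right) = \frac{29427}{2}$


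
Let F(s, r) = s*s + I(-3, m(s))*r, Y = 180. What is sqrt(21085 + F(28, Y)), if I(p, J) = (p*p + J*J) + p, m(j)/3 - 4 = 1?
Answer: sqrt(63449) ≈ 251.89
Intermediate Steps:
m(j) = 15 (m(j) = 12 + 3*1 = 12 + 3 = 15)
I(p, J) = p + J**2 + p**2 (I(p, J) = (p**2 + J**2) + p = (J**2 + p**2) + p = p + J**2 + p**2)
F(s, r) = s**2 + 231*r (F(s, r) = s*s + (-3 + 15**2 + (-3)**2)*r = s**2 + (-3 + 225 + 9)*r = s**2 + 231*r)
sqrt(21085 + F(28, Y)) = sqrt(21085 + (28**2 + 231*180)) = sqrt(21085 + (784 + 41580)) = sqrt(21085 + 42364) = sqrt(63449)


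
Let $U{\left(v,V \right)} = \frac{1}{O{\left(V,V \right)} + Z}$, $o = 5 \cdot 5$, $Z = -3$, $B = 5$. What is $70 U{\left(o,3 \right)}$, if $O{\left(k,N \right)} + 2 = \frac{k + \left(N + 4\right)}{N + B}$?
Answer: $- \frac{56}{3} \approx -18.667$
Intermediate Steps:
$O{\left(k,N \right)} = -2 + \frac{4 + N + k}{5 + N}$ ($O{\left(k,N \right)} = -2 + \frac{k + \left(N + 4\right)}{N + 5} = -2 + \frac{k + \left(4 + N\right)}{5 + N} = -2 + \frac{4 + N + k}{5 + N}$)
$o = 25$
$U{\left(v,V \right)} = \frac{1}{-3 - \frac{6}{5 + V}}$ ($U{\left(v,V \right)} = \frac{1}{\frac{-6 + V - V}{5 + V} - 3} = \frac{1}{\frac{1}{5 + V} \left(-6\right) - 3} = \frac{1}{- \frac{6}{5 + V} - 3} = \frac{1}{-3 - \frac{6}{5 + V}}$)
$70 U{\left(o,3 \right)} = 70 \frac{-5 - 3}{3 \left(7 + 3\right)} = 70 \frac{-5 - 3}{3 \cdot 10} = 70 \cdot \frac{1}{3} \cdot \frac{1}{10} \left(-8\right) = 70 \left(- \frac{4}{15}\right) = - \frac{56}{3}$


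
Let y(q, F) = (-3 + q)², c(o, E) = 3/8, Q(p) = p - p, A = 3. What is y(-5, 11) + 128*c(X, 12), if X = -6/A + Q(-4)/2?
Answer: 112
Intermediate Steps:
Q(p) = 0
X = -2 (X = -6/3 + 0/2 = -6*⅓ + 0*(½) = -2 + 0 = -2)
c(o, E) = 3/8 (c(o, E) = 3*(⅛) = 3/8)
y(-5, 11) + 128*c(X, 12) = (-3 - 5)² + 128*(3/8) = (-8)² + 48 = 64 + 48 = 112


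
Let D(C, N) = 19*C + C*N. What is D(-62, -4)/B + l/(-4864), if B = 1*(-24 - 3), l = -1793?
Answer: 1523977/43776 ≈ 34.813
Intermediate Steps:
B = -27 (B = 1*(-27) = -27)
D(-62, -4)/B + l/(-4864) = -62*(19 - 4)/(-27) - 1793/(-4864) = -62*15*(-1/27) - 1793*(-1/4864) = -930*(-1/27) + 1793/4864 = 310/9 + 1793/4864 = 1523977/43776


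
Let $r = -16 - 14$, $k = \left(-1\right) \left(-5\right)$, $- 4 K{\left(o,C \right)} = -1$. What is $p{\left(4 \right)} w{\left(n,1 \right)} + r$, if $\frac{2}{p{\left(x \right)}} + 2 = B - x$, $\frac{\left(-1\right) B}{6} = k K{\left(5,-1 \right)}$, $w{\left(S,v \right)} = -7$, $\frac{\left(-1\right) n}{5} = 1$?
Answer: $- \frac{782}{27} \approx -28.963$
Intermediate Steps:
$K{\left(o,C \right)} = \frac{1}{4}$ ($K{\left(o,C \right)} = \left(- \frac{1}{4}\right) \left(-1\right) = \frac{1}{4}$)
$n = -5$ ($n = \left(-5\right) 1 = -5$)
$k = 5$
$B = - \frac{15}{2}$ ($B = - 6 \cdot 5 \cdot \frac{1}{4} = \left(-6\right) \frac{5}{4} = - \frac{15}{2} \approx -7.5$)
$r = -30$
$p{\left(x \right)} = \frac{2}{- \frac{19}{2} - x}$ ($p{\left(x \right)} = \frac{2}{-2 - \left(\frac{15}{2} + x\right)} = \frac{2}{- \frac{19}{2} - x}$)
$p{\left(4 \right)} w{\left(n,1 \right)} + r = - \frac{4}{19 + 2 \cdot 4} \left(-7\right) - 30 = - \frac{4}{19 + 8} \left(-7\right) - 30 = - \frac{4}{27} \left(-7\right) - 30 = \left(-4\right) \frac{1}{27} \left(-7\right) - 30 = \left(- \frac{4}{27}\right) \left(-7\right) - 30 = \frac{28}{27} - 30 = - \frac{782}{27}$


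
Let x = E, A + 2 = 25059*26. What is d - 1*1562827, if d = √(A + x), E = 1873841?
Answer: -1562827 + 3*√280597 ≈ -1.5612e+6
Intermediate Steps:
A = 651532 (A = -2 + 25059*26 = -2 + 651534 = 651532)
x = 1873841
d = 3*√280597 (d = √(651532 + 1873841) = √2525373 = 3*√280597 ≈ 1589.1)
d - 1*1562827 = 3*√280597 - 1*1562827 = 3*√280597 - 1562827 = -1562827 + 3*√280597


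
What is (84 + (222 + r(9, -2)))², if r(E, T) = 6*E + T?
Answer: 128164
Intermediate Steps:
r(E, T) = T + 6*E
(84 + (222 + r(9, -2)))² = (84 + (222 + (-2 + 6*9)))² = (84 + (222 + (-2 + 54)))² = (84 + (222 + 52))² = (84 + 274)² = 358² = 128164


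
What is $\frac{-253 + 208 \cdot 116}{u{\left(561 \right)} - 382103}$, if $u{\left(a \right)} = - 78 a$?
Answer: $- \frac{23875}{425861} \approx -0.056063$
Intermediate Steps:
$\frac{-253 + 208 \cdot 116}{u{\left(561 \right)} - 382103} = \frac{-253 + 208 \cdot 116}{\left(-78\right) 561 - 382103} = \frac{-253 + 24128}{-43758 - 382103} = \frac{23875}{-425861} = 23875 \left(- \frac{1}{425861}\right) = - \frac{23875}{425861}$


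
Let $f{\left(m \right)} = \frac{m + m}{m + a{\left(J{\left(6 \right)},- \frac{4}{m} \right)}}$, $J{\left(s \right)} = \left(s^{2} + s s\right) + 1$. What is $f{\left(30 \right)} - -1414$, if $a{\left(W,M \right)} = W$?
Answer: $\frac{145702}{103} \approx 1414.6$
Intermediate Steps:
$J{\left(s \right)} = 1 + 2 s^{2}$ ($J{\left(s \right)} = \left(s^{2} + s^{2}\right) + 1 = 2 s^{2} + 1 = 1 + 2 s^{2}$)
$f{\left(m \right)} = \frac{2 m}{73 + m}$ ($f{\left(m \right)} = \frac{m + m}{m + \left(1 + 2 \cdot 6^{2}\right)} = \frac{2 m}{m + \left(1 + 2 \cdot 36\right)} = \frac{2 m}{m + \left(1 + 72\right)} = \frac{2 m}{m + 73} = \frac{2 m}{73 + m}$)
$f{\left(30 \right)} - -1414 = 2 \cdot 30 \frac{1}{73 + 30} - -1414 = 2 \cdot 30 \cdot \frac{1}{103} + 1414 = \frac{60}{103} + 1414 = \frac{145702}{103}$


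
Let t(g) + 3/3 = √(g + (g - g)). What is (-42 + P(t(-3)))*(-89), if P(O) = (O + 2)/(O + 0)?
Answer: 89*(41*√3 + 43*I)/(I + √3) ≈ 3693.5 + 77.076*I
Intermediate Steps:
t(g) = -1 + √g (t(g) = -1 + √(g + (g - g)) = -1 + √(g + 0) = -1 + √g)
P(O) = (2 + O)/O
(-42 + P(t(-3)))*(-89) = (-42 + (2 + (-1 + √(-3)))/(-1 + √(-3)))*(-89) = (-42 + (2 + (-1 + I*√3))/(-1 + I*√3))*(-89) = (-42 + (1 + I*√3)/(-1 + I*√3))*(-89) = 3738 - 89*(1 + I*√3)/(-1 + I*√3)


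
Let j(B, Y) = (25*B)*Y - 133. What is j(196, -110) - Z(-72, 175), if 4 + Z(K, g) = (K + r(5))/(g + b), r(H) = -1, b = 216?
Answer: -210799366/391 ≈ -5.3913e+5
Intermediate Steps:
j(B, Y) = -133 + 25*B*Y (j(B, Y) = 25*B*Y - 133 = -133 + 25*B*Y)
Z(K, g) = -4 + (-1 + K)/(216 + g) (Z(K, g) = -4 + (K - 1)/(g + 216) = -4 + (-1 + K)/(216 + g))
j(196, -110) - Z(-72, 175) = (-133 + 25*196*(-110)) - (-865 - 72 - 4*175)/(216 + 175) = (-133 - 539000) - (-865 - 72 - 700)/391 = -539133 - (-1637)/391 = -539133 - 1*(-1637/391) = -539133 + 1637/391 = -210799366/391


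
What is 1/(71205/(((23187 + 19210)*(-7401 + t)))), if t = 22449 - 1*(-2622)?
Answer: 49943666/4747 ≈ 10521.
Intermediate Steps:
t = 25071 (t = 22449 + 2622 = 25071)
1/(71205/(((23187 + 19210)*(-7401 + t)))) = 1/(71205/(((23187 + 19210)*(-7401 + 25071)))) = 1/(71205/((42397*17670))) = 1/(71205/749154990) = 1/(71205*(1/749154990)) = 1/(4747/49943666) = 49943666/4747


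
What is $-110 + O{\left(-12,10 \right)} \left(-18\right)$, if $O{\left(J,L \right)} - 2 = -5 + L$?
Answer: $-236$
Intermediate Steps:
$O{\left(J,L \right)} = -3 + L$ ($O{\left(J,L \right)} = 2 + \left(-5 + L\right) = -3 + L$)
$-110 + O{\left(-12,10 \right)} \left(-18\right) = -110 + \left(-3 + 10\right) \left(-18\right) = -110 + 7 \left(-18\right) = -110 - 126 = -236$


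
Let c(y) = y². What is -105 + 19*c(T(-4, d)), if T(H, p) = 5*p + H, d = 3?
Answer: 2194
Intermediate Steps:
T(H, p) = H + 5*p
-105 + 19*c(T(-4, d)) = -105 + 19*(-4 + 5*3)² = -105 + 19*(-4 + 15)² = -105 + 19*11² = -105 + 19*121 = -105 + 2299 = 2194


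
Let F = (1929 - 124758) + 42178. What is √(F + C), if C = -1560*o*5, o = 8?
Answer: I*√143051 ≈ 378.22*I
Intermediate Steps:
C = -62400 (C = -12480*5 = -1560*40 = -62400)
F = -80651 (F = -122829 + 42178 = -80651)
√(F + C) = √(-80651 - 62400) = √(-143051) = I*√143051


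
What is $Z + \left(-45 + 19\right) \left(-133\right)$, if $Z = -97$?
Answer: $3361$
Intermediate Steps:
$Z + \left(-45 + 19\right) \left(-133\right) = -97 + \left(-45 + 19\right) \left(-133\right) = -97 - -3458 = -97 + 3458 = 3361$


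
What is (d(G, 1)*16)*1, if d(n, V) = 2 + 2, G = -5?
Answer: 64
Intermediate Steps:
d(n, V) = 4
(d(G, 1)*16)*1 = (4*16)*1 = 64*1 = 64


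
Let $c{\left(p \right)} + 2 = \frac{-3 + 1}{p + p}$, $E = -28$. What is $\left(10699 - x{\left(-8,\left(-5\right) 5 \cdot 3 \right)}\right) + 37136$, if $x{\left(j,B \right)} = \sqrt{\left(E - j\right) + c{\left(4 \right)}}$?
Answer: $47835 - \frac{i \sqrt{89}}{2} \approx 47835.0 - 4.717 i$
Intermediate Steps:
$c{\left(p \right)} = -2 - \frac{1}{p}$ ($c{\left(p \right)} = -2 + \frac{-3 + 1}{p + p} = -2 - \frac{2}{2 p} = -2 - 2 \frac{1}{2 p} = -2 - \frac{1}{p}$)
$x{\left(j,B \right)} = \sqrt{- \frac{121}{4} - j}$ ($x{\left(j,B \right)} = \sqrt{\left(-28 - j\right) - \frac{9}{4}} = \sqrt{- \frac{121}{4} - j}$)
$\left(10699 - x{\left(-8,\left(-5\right) 5 \cdot 3 \right)}\right) + 37136 = \left(10699 - \frac{\sqrt{-121 - -32}}{2}\right) + 37136 = \left(10699 - \frac{\sqrt{-121 + 32}}{2}\right) + 37136 = \left(10699 - \frac{\sqrt{-89}}{2}\right) + 37136 = \left(10699 - \frac{i \sqrt{89}}{2}\right) + 37136 = 47835 - \frac{i \sqrt{89}}{2}$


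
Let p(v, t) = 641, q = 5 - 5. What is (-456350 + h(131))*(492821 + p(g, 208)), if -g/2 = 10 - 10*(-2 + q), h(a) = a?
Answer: -225126740178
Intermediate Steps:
q = 0
g = -60 (g = -2*(10 - 10*(-2 + 0)) = -2*(10 - 10*(-2)) = -2*(10 + 20) = -2*30 = -60)
(-456350 + h(131))*(492821 + p(g, 208)) = (-456350 + 131)*(492821 + 641) = -456219*493462 = -225126740178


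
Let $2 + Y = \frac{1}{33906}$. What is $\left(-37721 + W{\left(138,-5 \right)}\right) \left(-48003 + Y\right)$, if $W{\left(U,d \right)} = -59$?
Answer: $\frac{30746450722810}{16953} \approx 1.8136 \cdot 10^{9}$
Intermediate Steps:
$Y = - \frac{67811}{33906}$ ($Y = -2 + \frac{1}{33906} = - \frac{67811}{33906} \approx -2.0$)
$\left(-37721 + W{\left(138,-5 \right)}\right) \left(-48003 + Y\right) = \left(-37721 - 59\right) \left(-48003 - \frac{67811}{33906}\right) = \left(-37780\right) \left(- \frac{1627657529}{33906}\right) = \frac{30746450722810}{16953}$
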